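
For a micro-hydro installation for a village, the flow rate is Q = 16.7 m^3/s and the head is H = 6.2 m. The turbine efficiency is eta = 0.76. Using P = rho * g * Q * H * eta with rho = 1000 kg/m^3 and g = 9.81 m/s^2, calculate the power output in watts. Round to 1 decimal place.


Apply the hydropower formula P = rho * g * Q * H * eta
rho * g = 1000 * 9.81 = 9810.0
P = 9810.0 * 16.7 * 6.2 * 0.76
P = 771952.8 W

771952.8


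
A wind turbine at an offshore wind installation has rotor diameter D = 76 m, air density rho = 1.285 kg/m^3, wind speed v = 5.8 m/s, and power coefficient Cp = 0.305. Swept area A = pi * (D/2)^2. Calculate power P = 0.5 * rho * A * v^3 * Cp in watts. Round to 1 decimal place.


Step 1 -- Compute swept area:
  A = pi * (D/2)^2 = pi * (76/2)^2 = 4536.46 m^2
Step 2 -- Apply wind power equation:
  P = 0.5 * rho * A * v^3 * Cp
  v^3 = 5.8^3 = 195.112
  P = 0.5 * 1.285 * 4536.46 * 195.112 * 0.305
  P = 173449.9 W

173449.9


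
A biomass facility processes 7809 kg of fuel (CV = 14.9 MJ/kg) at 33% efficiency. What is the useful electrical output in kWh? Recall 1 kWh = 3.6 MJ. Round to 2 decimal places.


Total energy = mass * CV = 7809 * 14.9 = 116354.1 MJ
Useful energy = total * eta = 116354.1 * 0.33 = 38396.85 MJ
Convert to kWh: 38396.85 / 3.6
Useful energy = 10665.79 kWh

10665.79


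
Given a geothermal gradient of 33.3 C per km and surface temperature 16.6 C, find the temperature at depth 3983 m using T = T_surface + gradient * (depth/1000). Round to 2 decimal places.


Convert depth to km: 3983 / 1000 = 3.983 km
Temperature increase = gradient * depth_km = 33.3 * 3.983 = 132.63 C
Temperature at depth = T_surface + delta_T = 16.6 + 132.63
T = 149.23 C

149.23


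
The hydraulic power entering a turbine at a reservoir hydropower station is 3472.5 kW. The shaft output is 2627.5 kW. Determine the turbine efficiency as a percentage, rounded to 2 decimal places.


Turbine efficiency = (output power / input power) * 100
eta = (2627.5 / 3472.5) * 100
eta = 75.67%

75.67


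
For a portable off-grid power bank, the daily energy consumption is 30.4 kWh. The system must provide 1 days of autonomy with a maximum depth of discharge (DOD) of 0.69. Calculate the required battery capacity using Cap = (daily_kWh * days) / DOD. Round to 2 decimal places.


Total energy needed = daily * days = 30.4 * 1 = 30.4 kWh
Account for depth of discharge:
  Cap = total_energy / DOD = 30.4 / 0.69
  Cap = 44.06 kWh

44.06


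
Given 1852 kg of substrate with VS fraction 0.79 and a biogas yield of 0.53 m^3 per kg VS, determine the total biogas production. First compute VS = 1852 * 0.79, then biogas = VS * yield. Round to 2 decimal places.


Compute volatile solids:
  VS = mass * VS_fraction = 1852 * 0.79 = 1463.08 kg
Calculate biogas volume:
  Biogas = VS * specific_yield = 1463.08 * 0.53
  Biogas = 775.43 m^3

775.43


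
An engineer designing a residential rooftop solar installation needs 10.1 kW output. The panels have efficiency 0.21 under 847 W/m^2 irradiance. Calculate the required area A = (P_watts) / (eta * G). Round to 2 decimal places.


Convert target power to watts: P = 10.1 * 1000 = 10100.0 W
Compute denominator: eta * G = 0.21 * 847 = 177.87
Required area A = P / (eta * G) = 10100.0 / 177.87
A = 56.78 m^2

56.78


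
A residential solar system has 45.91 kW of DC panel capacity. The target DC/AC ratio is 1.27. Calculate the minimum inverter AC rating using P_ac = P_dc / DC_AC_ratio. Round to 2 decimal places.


The inverter AC capacity is determined by the DC/AC ratio.
Given: P_dc = 45.91 kW, DC/AC ratio = 1.27
P_ac = P_dc / ratio = 45.91 / 1.27
P_ac = 36.15 kW

36.15


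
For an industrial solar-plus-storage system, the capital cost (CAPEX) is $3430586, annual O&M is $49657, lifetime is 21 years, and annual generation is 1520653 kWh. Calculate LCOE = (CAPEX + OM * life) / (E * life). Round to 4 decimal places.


Total cost = CAPEX + OM * lifetime = 3430586 + 49657 * 21 = 3430586 + 1042797 = 4473383
Total generation = annual * lifetime = 1520653 * 21 = 31933713 kWh
LCOE = 4473383 / 31933713
LCOE = 0.1401 $/kWh

0.1401


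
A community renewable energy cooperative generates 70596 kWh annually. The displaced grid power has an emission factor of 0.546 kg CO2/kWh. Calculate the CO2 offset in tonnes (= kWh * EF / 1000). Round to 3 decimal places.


CO2 offset in kg = generation * emission_factor
CO2 offset = 70596 * 0.546 = 38545.42 kg
Convert to tonnes:
  CO2 offset = 38545.42 / 1000 = 38.545 tonnes

38.545


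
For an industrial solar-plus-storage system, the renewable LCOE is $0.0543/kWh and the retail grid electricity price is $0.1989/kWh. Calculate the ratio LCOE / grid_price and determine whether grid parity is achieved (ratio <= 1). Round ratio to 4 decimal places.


Compare LCOE to grid price:
  LCOE = $0.0543/kWh, Grid price = $0.1989/kWh
  Ratio = LCOE / grid_price = 0.0543 / 0.1989 = 0.2730
  Grid parity achieved (ratio <= 1)? yes

0.2730


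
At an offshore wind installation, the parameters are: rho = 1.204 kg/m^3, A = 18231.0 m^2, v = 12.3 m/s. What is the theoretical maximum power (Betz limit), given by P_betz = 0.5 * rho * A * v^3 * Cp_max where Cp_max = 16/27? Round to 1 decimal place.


The Betz coefficient Cp_max = 16/27 = 0.5926
v^3 = 12.3^3 = 1860.867
P_betz = 0.5 * rho * A * v^3 * Cp_max
P_betz = 0.5 * 1.204 * 18231.0 * 1860.867 * 0.5926
P_betz = 12102596.0 W

12102596.0


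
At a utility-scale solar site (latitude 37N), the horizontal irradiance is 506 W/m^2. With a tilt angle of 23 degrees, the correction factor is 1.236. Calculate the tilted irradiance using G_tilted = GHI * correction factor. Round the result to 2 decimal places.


Identify the given values:
  GHI = 506 W/m^2, tilt correction factor = 1.236
Apply the formula G_tilted = GHI * factor:
  G_tilted = 506 * 1.236
  G_tilted = 625.42 W/m^2

625.42


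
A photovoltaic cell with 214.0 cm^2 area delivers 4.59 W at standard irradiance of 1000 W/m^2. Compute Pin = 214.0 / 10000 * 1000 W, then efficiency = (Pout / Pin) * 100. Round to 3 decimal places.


First compute the input power:
  Pin = area_cm2 / 10000 * G = 214.0 / 10000 * 1000 = 21.4 W
Then compute efficiency:
  Efficiency = (Pout / Pin) * 100 = (4.59 / 21.4) * 100
  Efficiency = 21.449%

21.449


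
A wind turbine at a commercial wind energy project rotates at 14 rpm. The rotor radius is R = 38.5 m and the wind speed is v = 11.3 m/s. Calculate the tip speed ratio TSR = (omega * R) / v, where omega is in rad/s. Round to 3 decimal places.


Convert rotational speed to rad/s:
  omega = 14 * 2 * pi / 60 = 1.4661 rad/s
Compute tip speed:
  v_tip = omega * R = 1.4661 * 38.5 = 56.444 m/s
Tip speed ratio:
  TSR = v_tip / v_wind = 56.444 / 11.3 = 4.995

4.995


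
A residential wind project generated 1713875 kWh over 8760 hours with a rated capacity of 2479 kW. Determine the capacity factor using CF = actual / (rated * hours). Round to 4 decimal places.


Capacity factor = actual output / maximum possible output
Maximum possible = rated * hours = 2479 * 8760 = 21716040 kWh
CF = 1713875 / 21716040
CF = 0.0789

0.0789


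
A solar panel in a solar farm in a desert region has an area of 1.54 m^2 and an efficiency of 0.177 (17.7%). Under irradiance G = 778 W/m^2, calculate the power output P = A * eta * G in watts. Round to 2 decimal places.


Use the solar power formula P = A * eta * G.
Given: A = 1.54 m^2, eta = 0.177, G = 778 W/m^2
P = 1.54 * 0.177 * 778
P = 212.07 W

212.07


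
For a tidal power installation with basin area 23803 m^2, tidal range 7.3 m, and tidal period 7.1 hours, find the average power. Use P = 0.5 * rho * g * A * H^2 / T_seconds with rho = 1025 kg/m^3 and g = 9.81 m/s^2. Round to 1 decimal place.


Convert period to seconds: T = 7.1 * 3600 = 25560.0 s
H^2 = 7.3^2 = 53.29
P = 0.5 * rho * g * A * H^2 / T
P = 0.5 * 1025 * 9.81 * 23803 * 53.29 / 25560.0
P = 249505.1 W

249505.1


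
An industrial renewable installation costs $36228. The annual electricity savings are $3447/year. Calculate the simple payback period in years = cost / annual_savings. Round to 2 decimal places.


Simple payback period = initial cost / annual savings
Payback = 36228 / 3447
Payback = 10.51 years

10.51


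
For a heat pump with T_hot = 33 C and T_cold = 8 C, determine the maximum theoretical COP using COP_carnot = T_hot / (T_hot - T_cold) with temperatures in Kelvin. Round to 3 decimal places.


Convert to Kelvin:
  T_hot = 33 + 273.15 = 306.15 K
  T_cold = 8 + 273.15 = 281.15 K
Apply Carnot COP formula:
  COP = T_hot_K / (T_hot_K - T_cold_K) = 306.15 / 25.0
  COP = 12.246

12.246


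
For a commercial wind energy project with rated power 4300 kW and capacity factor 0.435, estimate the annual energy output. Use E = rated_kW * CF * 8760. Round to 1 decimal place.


Annual energy = rated_kW * capacity_factor * hours_per_year
Given: P_rated = 4300 kW, CF = 0.435, hours = 8760
E = 4300 * 0.435 * 8760
E = 16385580.0 kWh

16385580.0


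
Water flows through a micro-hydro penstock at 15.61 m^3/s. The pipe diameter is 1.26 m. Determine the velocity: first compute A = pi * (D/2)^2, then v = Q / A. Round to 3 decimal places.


Compute pipe cross-sectional area:
  A = pi * (D/2)^2 = pi * (1.26/2)^2 = 1.2469 m^2
Calculate velocity:
  v = Q / A = 15.61 / 1.2469
  v = 12.519 m/s

12.519


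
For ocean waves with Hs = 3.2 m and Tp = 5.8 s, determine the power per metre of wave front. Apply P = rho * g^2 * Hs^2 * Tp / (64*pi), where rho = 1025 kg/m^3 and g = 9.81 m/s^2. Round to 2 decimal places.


Apply wave power formula:
  g^2 = 9.81^2 = 96.2361
  Hs^2 = 3.2^2 = 10.24
  Numerator = rho * g^2 * Hs^2 * Tp = 1025 * 96.2361 * 10.24 * 5.8 = 5858545.81
  Denominator = 64 * pi = 201.0619
  P = 5858545.81 / 201.0619 = 29138.02 W/m

29138.02


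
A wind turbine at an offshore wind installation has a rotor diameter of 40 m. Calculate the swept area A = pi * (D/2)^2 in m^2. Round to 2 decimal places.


Compute the rotor radius:
  r = D / 2 = 40 / 2 = 20.0 m
Calculate swept area:
  A = pi * r^2 = pi * 20.0^2
  A = 1256.64 m^2

1256.64


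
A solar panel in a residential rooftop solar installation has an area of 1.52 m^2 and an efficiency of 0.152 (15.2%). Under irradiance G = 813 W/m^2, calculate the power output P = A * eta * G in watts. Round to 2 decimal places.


Use the solar power formula P = A * eta * G.
Given: A = 1.52 m^2, eta = 0.152, G = 813 W/m^2
P = 1.52 * 0.152 * 813
P = 187.84 W

187.84


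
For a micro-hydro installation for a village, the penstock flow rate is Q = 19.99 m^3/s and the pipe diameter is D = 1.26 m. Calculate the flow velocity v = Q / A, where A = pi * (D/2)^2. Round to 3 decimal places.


Compute pipe cross-sectional area:
  A = pi * (D/2)^2 = pi * (1.26/2)^2 = 1.2469 m^2
Calculate velocity:
  v = Q / A = 19.99 / 1.2469
  v = 16.032 m/s

16.032


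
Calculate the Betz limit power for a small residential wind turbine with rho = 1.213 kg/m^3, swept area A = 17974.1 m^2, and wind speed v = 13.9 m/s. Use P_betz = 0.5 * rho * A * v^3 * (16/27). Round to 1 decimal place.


The Betz coefficient Cp_max = 16/27 = 0.5926
v^3 = 13.9^3 = 2685.619
P_betz = 0.5 * rho * A * v^3 * Cp_max
P_betz = 0.5 * 1.213 * 17974.1 * 2685.619 * 0.5926
P_betz = 17349165.0 W

17349165.0


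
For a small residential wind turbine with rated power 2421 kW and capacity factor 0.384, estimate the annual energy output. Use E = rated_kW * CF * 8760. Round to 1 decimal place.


Annual energy = rated_kW * capacity_factor * hours_per_year
Given: P_rated = 2421 kW, CF = 0.384, hours = 8760
E = 2421 * 0.384 * 8760
E = 8143856.6 kWh

8143856.6


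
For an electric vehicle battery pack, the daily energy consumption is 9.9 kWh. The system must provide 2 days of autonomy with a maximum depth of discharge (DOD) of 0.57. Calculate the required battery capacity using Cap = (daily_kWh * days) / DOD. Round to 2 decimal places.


Total energy needed = daily * days = 9.9 * 2 = 19.8 kWh
Account for depth of discharge:
  Cap = total_energy / DOD = 19.8 / 0.57
  Cap = 34.74 kWh

34.74


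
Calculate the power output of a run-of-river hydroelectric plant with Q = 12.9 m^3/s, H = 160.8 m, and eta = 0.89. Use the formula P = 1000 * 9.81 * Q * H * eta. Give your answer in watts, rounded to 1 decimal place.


Apply the hydropower formula P = rho * g * Q * H * eta
rho * g = 1000 * 9.81 = 9810.0
P = 9810.0 * 12.9 * 160.8 * 0.89
P = 18110680.5 W

18110680.5


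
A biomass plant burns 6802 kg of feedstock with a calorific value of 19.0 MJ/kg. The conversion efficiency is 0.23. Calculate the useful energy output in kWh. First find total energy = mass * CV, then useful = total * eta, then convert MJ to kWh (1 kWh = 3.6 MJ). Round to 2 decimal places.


Total energy = mass * CV = 6802 * 19.0 = 129238.0 MJ
Useful energy = total * eta = 129238.0 * 0.23 = 29724.74 MJ
Convert to kWh: 29724.74 / 3.6
Useful energy = 8256.87 kWh

8256.87


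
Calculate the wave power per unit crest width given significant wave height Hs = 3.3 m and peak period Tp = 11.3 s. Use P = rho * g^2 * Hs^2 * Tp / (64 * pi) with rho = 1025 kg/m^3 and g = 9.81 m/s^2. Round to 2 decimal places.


Apply wave power formula:
  g^2 = 9.81^2 = 96.2361
  Hs^2 = 3.3^2 = 10.89
  Numerator = rho * g^2 * Hs^2 * Tp = 1025 * 96.2361 * 10.89 * 11.3 = 12138588.9
  Denominator = 64 * pi = 201.0619
  P = 12138588.9 / 201.0619 = 60372.39 W/m

60372.39


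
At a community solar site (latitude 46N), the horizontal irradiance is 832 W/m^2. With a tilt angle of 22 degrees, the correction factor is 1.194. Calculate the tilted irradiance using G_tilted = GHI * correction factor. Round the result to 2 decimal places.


Identify the given values:
  GHI = 832 W/m^2, tilt correction factor = 1.194
Apply the formula G_tilted = GHI * factor:
  G_tilted = 832 * 1.194
  G_tilted = 993.41 W/m^2

993.41


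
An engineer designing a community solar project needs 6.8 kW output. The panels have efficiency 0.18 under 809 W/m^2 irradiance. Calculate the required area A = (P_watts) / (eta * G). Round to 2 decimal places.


Convert target power to watts: P = 6.8 * 1000 = 6800.0 W
Compute denominator: eta * G = 0.18 * 809 = 145.62
Required area A = P / (eta * G) = 6800.0 / 145.62
A = 46.70 m^2

46.70


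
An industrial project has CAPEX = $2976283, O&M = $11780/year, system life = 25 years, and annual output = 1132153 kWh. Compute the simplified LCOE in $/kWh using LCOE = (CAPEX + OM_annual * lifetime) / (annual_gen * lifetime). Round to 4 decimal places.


Total cost = CAPEX + OM * lifetime = 2976283 + 11780 * 25 = 2976283 + 294500 = 3270783
Total generation = annual * lifetime = 1132153 * 25 = 28303825 kWh
LCOE = 3270783 / 28303825
LCOE = 0.1156 $/kWh

0.1156


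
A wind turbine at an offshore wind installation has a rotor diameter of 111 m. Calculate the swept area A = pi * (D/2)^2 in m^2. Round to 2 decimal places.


Compute the rotor radius:
  r = D / 2 = 111 / 2 = 55.5 m
Calculate swept area:
  A = pi * r^2 = pi * 55.5^2
  A = 9676.89 m^2

9676.89


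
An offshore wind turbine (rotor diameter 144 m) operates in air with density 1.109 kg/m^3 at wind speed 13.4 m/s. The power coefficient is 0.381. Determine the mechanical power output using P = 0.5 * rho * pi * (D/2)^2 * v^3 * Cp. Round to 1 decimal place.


Step 1 -- Compute swept area:
  A = pi * (D/2)^2 = pi * (144/2)^2 = 16286.02 m^2
Step 2 -- Apply wind power equation:
  P = 0.5 * rho * A * v^3 * Cp
  v^3 = 13.4^3 = 2406.104
  P = 0.5 * 1.109 * 16286.02 * 2406.104 * 0.381
  P = 8278578.8 W

8278578.8


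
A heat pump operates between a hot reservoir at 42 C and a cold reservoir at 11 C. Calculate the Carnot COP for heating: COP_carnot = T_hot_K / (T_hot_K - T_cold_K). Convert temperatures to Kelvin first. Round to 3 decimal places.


Convert to Kelvin:
  T_hot = 42 + 273.15 = 315.15 K
  T_cold = 11 + 273.15 = 284.15 K
Apply Carnot COP formula:
  COP = T_hot_K / (T_hot_K - T_cold_K) = 315.15 / 31.0
  COP = 10.166

10.166


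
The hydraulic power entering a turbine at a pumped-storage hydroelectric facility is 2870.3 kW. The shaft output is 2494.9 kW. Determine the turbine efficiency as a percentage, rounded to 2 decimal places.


Turbine efficiency = (output power / input power) * 100
eta = (2494.9 / 2870.3) * 100
eta = 86.92%

86.92


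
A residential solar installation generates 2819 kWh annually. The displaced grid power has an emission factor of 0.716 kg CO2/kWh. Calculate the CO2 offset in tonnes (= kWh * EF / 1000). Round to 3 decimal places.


CO2 offset in kg = generation * emission_factor
CO2 offset = 2819 * 0.716 = 2018.4 kg
Convert to tonnes:
  CO2 offset = 2018.4 / 1000 = 2.018 tonnes

2.018


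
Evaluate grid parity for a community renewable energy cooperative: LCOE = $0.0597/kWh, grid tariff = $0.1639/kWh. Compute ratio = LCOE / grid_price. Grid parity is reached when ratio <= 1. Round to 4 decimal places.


Compare LCOE to grid price:
  LCOE = $0.0597/kWh, Grid price = $0.1639/kWh
  Ratio = LCOE / grid_price = 0.0597 / 0.1639 = 0.3642
  Grid parity achieved (ratio <= 1)? yes

0.3642


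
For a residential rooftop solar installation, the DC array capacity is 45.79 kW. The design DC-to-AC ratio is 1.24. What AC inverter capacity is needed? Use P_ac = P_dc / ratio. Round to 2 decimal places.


The inverter AC capacity is determined by the DC/AC ratio.
Given: P_dc = 45.79 kW, DC/AC ratio = 1.24
P_ac = P_dc / ratio = 45.79 / 1.24
P_ac = 36.93 kW

36.93


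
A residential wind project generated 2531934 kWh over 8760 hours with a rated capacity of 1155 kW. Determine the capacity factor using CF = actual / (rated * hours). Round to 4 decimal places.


Capacity factor = actual output / maximum possible output
Maximum possible = rated * hours = 1155 * 8760 = 10117800 kWh
CF = 2531934 / 10117800
CF = 0.2502

0.2502


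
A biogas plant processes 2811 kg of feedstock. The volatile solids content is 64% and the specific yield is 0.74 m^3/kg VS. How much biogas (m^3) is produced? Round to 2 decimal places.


Compute volatile solids:
  VS = mass * VS_fraction = 2811 * 0.64 = 1799.04 kg
Calculate biogas volume:
  Biogas = VS * specific_yield = 1799.04 * 0.74
  Biogas = 1331.29 m^3

1331.29


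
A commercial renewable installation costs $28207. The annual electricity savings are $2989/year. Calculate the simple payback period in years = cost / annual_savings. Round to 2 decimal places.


Simple payback period = initial cost / annual savings
Payback = 28207 / 2989
Payback = 9.44 years

9.44


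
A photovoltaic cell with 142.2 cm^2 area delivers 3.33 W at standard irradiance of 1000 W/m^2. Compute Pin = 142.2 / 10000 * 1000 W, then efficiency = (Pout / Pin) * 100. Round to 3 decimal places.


First compute the input power:
  Pin = area_cm2 / 10000 * G = 142.2 / 10000 * 1000 = 14.22 W
Then compute efficiency:
  Efficiency = (Pout / Pin) * 100 = (3.33 / 14.22) * 100
  Efficiency = 23.418%

23.418


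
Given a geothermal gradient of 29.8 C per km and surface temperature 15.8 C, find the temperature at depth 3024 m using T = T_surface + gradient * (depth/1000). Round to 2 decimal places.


Convert depth to km: 3024 / 1000 = 3.024 km
Temperature increase = gradient * depth_km = 29.8 * 3.024 = 90.12 C
Temperature at depth = T_surface + delta_T = 15.8 + 90.12
T = 105.92 C

105.92


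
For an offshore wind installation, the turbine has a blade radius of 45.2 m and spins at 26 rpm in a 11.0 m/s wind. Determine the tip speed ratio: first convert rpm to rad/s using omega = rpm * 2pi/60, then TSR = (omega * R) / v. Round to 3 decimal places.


Convert rotational speed to rad/s:
  omega = 26 * 2 * pi / 60 = 2.7227 rad/s
Compute tip speed:
  v_tip = omega * R = 2.7227 * 45.2 = 123.067 m/s
Tip speed ratio:
  TSR = v_tip / v_wind = 123.067 / 11.0 = 11.188

11.188


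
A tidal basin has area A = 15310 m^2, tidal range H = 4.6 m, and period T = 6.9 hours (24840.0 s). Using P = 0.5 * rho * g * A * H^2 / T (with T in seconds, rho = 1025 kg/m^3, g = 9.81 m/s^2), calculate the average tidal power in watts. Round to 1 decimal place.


Convert period to seconds: T = 6.9 * 3600 = 24840.0 s
H^2 = 4.6^2 = 21.16
P = 0.5 * rho * g * A * H^2 / T
P = 0.5 * 1025 * 9.81 * 15310 * 21.16 / 24840.0
P = 65569.5 W

65569.5


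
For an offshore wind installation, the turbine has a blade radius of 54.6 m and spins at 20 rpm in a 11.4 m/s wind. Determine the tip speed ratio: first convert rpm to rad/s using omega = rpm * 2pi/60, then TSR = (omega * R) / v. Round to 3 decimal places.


Convert rotational speed to rad/s:
  omega = 20 * 2 * pi / 60 = 2.0944 rad/s
Compute tip speed:
  v_tip = omega * R = 2.0944 * 54.6 = 114.354 m/s
Tip speed ratio:
  TSR = v_tip / v_wind = 114.354 / 11.4 = 10.031

10.031


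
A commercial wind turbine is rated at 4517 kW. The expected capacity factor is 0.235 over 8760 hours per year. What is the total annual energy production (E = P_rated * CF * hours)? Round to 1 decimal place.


Annual energy = rated_kW * capacity_factor * hours_per_year
Given: P_rated = 4517 kW, CF = 0.235, hours = 8760
E = 4517 * 0.235 * 8760
E = 9298696.2 kWh

9298696.2


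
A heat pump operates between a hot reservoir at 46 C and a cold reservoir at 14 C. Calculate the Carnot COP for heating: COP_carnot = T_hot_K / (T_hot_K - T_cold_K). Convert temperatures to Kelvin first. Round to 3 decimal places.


Convert to Kelvin:
  T_hot = 46 + 273.15 = 319.15 K
  T_cold = 14 + 273.15 = 287.15 K
Apply Carnot COP formula:
  COP = T_hot_K / (T_hot_K - T_cold_K) = 319.15 / 32.0
  COP = 9.973

9.973


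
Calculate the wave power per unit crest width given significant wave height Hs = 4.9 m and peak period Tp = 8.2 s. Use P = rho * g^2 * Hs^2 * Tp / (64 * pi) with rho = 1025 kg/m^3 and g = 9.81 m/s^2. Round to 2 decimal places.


Apply wave power formula:
  g^2 = 9.81^2 = 96.2361
  Hs^2 = 4.9^2 = 24.01
  Numerator = rho * g^2 * Hs^2 * Tp = 1025 * 96.2361 * 24.01 * 8.2 = 19420834.74
  Denominator = 64 * pi = 201.0619
  P = 19420834.74 / 201.0619 = 96591.31 W/m

96591.31


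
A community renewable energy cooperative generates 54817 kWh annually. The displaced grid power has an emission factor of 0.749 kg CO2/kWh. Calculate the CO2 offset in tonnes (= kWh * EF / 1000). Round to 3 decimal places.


CO2 offset in kg = generation * emission_factor
CO2 offset = 54817 * 0.749 = 41057.93 kg
Convert to tonnes:
  CO2 offset = 41057.93 / 1000 = 41.058 tonnes

41.058


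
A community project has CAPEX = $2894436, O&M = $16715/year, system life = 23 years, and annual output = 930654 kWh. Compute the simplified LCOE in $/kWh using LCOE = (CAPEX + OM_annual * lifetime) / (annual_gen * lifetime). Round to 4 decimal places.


Total cost = CAPEX + OM * lifetime = 2894436 + 16715 * 23 = 2894436 + 384445 = 3278881
Total generation = annual * lifetime = 930654 * 23 = 21405042 kWh
LCOE = 3278881 / 21405042
LCOE = 0.1532 $/kWh

0.1532


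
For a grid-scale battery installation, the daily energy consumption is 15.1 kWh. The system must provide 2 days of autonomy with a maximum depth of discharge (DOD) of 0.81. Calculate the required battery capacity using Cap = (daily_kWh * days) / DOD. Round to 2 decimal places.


Total energy needed = daily * days = 15.1 * 2 = 30.2 kWh
Account for depth of discharge:
  Cap = total_energy / DOD = 30.2 / 0.81
  Cap = 37.28 kWh

37.28


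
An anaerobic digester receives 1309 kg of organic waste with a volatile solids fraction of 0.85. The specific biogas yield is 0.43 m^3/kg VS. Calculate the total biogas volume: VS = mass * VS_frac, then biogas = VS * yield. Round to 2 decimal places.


Compute volatile solids:
  VS = mass * VS_fraction = 1309 * 0.85 = 1112.65 kg
Calculate biogas volume:
  Biogas = VS * specific_yield = 1112.65 * 0.43
  Biogas = 478.44 m^3

478.44


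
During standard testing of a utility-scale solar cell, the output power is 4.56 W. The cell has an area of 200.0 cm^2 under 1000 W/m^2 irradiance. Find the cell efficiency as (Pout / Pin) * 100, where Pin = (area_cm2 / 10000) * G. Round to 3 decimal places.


First compute the input power:
  Pin = area_cm2 / 10000 * G = 200.0 / 10000 * 1000 = 20.0 W
Then compute efficiency:
  Efficiency = (Pout / Pin) * 100 = (4.56 / 20.0) * 100
  Efficiency = 22.800%

22.800


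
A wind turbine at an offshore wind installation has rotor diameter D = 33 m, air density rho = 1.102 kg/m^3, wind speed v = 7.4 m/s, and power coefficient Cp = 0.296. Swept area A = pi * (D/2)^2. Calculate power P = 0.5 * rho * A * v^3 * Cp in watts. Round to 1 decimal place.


Step 1 -- Compute swept area:
  A = pi * (D/2)^2 = pi * (33/2)^2 = 855.3 m^2
Step 2 -- Apply wind power equation:
  P = 0.5 * rho * A * v^3 * Cp
  v^3 = 7.4^3 = 405.224
  P = 0.5 * 1.102 * 855.3 * 405.224 * 0.296
  P = 56527.0 W

56527.0


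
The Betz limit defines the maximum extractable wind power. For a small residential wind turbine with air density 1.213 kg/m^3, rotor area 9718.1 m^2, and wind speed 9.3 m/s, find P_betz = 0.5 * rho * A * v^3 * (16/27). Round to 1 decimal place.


The Betz coefficient Cp_max = 16/27 = 0.5926
v^3 = 9.3^3 = 804.357
P_betz = 0.5 * rho * A * v^3 * Cp_max
P_betz = 0.5 * 1.213 * 9718.1 * 804.357 * 0.5926
P_betz = 2809423.6 W

2809423.6


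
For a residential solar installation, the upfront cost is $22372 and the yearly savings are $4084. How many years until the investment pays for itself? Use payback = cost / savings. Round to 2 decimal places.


Simple payback period = initial cost / annual savings
Payback = 22372 / 4084
Payback = 5.48 years

5.48


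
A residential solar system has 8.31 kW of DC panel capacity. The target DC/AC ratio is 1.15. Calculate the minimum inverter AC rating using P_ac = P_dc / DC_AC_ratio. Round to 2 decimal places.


The inverter AC capacity is determined by the DC/AC ratio.
Given: P_dc = 8.31 kW, DC/AC ratio = 1.15
P_ac = P_dc / ratio = 8.31 / 1.15
P_ac = 7.23 kW

7.23


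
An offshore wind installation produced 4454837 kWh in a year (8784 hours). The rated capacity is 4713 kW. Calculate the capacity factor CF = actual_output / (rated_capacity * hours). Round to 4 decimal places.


Capacity factor = actual output / maximum possible output
Maximum possible = rated * hours = 4713 * 8784 = 41398992 kWh
CF = 4454837 / 41398992
CF = 0.1076

0.1076


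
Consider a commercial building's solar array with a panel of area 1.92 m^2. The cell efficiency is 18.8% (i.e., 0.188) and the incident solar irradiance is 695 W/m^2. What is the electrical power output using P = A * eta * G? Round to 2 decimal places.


Use the solar power formula P = A * eta * G.
Given: A = 1.92 m^2, eta = 0.188, G = 695 W/m^2
P = 1.92 * 0.188 * 695
P = 250.87 W

250.87


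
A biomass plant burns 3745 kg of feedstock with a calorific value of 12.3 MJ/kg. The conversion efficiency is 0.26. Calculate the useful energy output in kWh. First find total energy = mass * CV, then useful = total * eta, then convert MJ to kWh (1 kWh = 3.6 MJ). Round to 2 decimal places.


Total energy = mass * CV = 3745 * 12.3 = 46063.5 MJ
Useful energy = total * eta = 46063.5 * 0.26 = 11976.51 MJ
Convert to kWh: 11976.51 / 3.6
Useful energy = 3326.81 kWh

3326.81


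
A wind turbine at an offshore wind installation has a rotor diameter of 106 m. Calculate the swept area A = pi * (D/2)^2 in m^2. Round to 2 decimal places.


Compute the rotor radius:
  r = D / 2 = 106 / 2 = 53.0 m
Calculate swept area:
  A = pi * r^2 = pi * 53.0^2
  A = 8824.73 m^2

8824.73


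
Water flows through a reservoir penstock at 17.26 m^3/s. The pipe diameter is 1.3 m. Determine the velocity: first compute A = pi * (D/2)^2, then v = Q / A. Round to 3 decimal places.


Compute pipe cross-sectional area:
  A = pi * (D/2)^2 = pi * (1.3/2)^2 = 1.3273 m^2
Calculate velocity:
  v = Q / A = 17.26 / 1.3273
  v = 13.004 m/s

13.004


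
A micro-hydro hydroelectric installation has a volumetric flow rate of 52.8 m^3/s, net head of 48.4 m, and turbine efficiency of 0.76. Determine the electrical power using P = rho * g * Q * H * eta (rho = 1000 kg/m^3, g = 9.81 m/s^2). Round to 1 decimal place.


Apply the hydropower formula P = rho * g * Q * H * eta
rho * g = 1000 * 9.81 = 9810.0
P = 9810.0 * 52.8 * 48.4 * 0.76
P = 19052934.9 W

19052934.9


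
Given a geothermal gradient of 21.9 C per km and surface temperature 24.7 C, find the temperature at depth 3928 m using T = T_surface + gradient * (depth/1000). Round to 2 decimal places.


Convert depth to km: 3928 / 1000 = 3.928 km
Temperature increase = gradient * depth_km = 21.9 * 3.928 = 86.02 C
Temperature at depth = T_surface + delta_T = 24.7 + 86.02
T = 110.72 C

110.72


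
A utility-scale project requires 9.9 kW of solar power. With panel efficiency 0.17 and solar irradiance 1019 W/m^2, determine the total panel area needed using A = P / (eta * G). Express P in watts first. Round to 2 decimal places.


Convert target power to watts: P = 9.9 * 1000 = 9900.0 W
Compute denominator: eta * G = 0.17 * 1019 = 173.23
Required area A = P / (eta * G) = 9900.0 / 173.23
A = 57.15 m^2

57.15


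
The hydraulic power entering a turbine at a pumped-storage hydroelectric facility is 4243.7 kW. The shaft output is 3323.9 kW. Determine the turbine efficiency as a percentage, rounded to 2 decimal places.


Turbine efficiency = (output power / input power) * 100
eta = (3323.9 / 4243.7) * 100
eta = 78.33%

78.33


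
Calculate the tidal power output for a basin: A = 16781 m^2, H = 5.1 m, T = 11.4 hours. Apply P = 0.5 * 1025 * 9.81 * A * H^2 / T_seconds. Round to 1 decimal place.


Convert period to seconds: T = 11.4 * 3600 = 41040.0 s
H^2 = 5.1^2 = 26.01
P = 0.5 * rho * g * A * H^2 / T
P = 0.5 * 1025 * 9.81 * 16781 * 26.01 / 41040.0
P = 53470.4 W

53470.4


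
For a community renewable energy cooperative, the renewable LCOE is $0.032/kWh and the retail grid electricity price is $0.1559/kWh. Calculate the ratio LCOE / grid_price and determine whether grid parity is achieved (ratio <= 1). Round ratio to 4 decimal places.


Compare LCOE to grid price:
  LCOE = $0.032/kWh, Grid price = $0.1559/kWh
  Ratio = LCOE / grid_price = 0.032 / 0.1559 = 0.2053
  Grid parity achieved (ratio <= 1)? yes

0.2053


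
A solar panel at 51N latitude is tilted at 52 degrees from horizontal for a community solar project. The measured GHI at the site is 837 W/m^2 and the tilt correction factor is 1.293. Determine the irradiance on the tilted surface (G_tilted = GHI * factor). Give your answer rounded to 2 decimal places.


Identify the given values:
  GHI = 837 W/m^2, tilt correction factor = 1.293
Apply the formula G_tilted = GHI * factor:
  G_tilted = 837 * 1.293
  G_tilted = 1082.24 W/m^2

1082.24


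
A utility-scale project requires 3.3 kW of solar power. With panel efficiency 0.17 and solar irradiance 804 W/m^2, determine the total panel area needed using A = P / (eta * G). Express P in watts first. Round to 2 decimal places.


Convert target power to watts: P = 3.3 * 1000 = 3300.0 W
Compute denominator: eta * G = 0.17 * 804 = 136.68
Required area A = P / (eta * G) = 3300.0 / 136.68
A = 24.14 m^2

24.14


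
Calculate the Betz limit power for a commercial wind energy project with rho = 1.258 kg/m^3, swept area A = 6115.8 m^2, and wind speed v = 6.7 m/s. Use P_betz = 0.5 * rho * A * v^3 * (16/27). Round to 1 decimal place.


The Betz coefficient Cp_max = 16/27 = 0.5926
v^3 = 6.7^3 = 300.763
P_betz = 0.5 * rho * A * v^3 * Cp_max
P_betz = 0.5 * 1.258 * 6115.8 * 300.763 * 0.5926
P_betz = 685621.7 W

685621.7


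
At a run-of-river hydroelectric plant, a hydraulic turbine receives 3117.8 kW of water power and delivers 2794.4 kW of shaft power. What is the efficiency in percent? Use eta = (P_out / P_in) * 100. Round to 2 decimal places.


Turbine efficiency = (output power / input power) * 100
eta = (2794.4 / 3117.8) * 100
eta = 89.63%

89.63


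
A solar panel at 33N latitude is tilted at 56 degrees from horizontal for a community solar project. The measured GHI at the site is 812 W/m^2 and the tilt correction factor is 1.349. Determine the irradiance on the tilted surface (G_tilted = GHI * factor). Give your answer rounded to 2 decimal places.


Identify the given values:
  GHI = 812 W/m^2, tilt correction factor = 1.349
Apply the formula G_tilted = GHI * factor:
  G_tilted = 812 * 1.349
  G_tilted = 1095.39 W/m^2

1095.39


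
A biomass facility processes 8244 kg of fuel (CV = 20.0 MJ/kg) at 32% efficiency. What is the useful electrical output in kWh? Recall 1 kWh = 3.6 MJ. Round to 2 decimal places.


Total energy = mass * CV = 8244 * 20.0 = 164880.0 MJ
Useful energy = total * eta = 164880.0 * 0.32 = 52761.6 MJ
Convert to kWh: 52761.6 / 3.6
Useful energy = 14656.00 kWh

14656.00


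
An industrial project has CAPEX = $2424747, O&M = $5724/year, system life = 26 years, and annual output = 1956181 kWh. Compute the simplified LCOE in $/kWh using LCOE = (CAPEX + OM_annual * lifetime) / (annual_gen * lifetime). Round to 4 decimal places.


Total cost = CAPEX + OM * lifetime = 2424747 + 5724 * 26 = 2424747 + 148824 = 2573571
Total generation = annual * lifetime = 1956181 * 26 = 50860706 kWh
LCOE = 2573571 / 50860706
LCOE = 0.0506 $/kWh

0.0506


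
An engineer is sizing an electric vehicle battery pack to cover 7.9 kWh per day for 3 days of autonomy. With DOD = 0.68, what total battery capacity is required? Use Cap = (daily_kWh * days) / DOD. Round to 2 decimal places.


Total energy needed = daily * days = 7.9 * 3 = 23.7 kWh
Account for depth of discharge:
  Cap = total_energy / DOD = 23.7 / 0.68
  Cap = 34.85 kWh

34.85


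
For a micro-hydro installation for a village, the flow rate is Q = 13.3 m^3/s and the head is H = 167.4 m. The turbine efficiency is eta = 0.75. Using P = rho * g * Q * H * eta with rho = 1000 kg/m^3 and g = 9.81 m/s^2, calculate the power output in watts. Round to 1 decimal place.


Apply the hydropower formula P = rho * g * Q * H * eta
rho * g = 1000 * 9.81 = 9810.0
P = 9810.0 * 13.3 * 167.4 * 0.75
P = 16380885.2 W

16380885.2


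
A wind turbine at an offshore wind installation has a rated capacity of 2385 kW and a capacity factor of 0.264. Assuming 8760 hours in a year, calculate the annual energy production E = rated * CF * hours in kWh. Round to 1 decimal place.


Annual energy = rated_kW * capacity_factor * hours_per_year
Given: P_rated = 2385 kW, CF = 0.264, hours = 8760
E = 2385 * 0.264 * 8760
E = 5515646.4 kWh

5515646.4


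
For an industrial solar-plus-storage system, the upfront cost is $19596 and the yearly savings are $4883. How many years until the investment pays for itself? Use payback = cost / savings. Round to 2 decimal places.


Simple payback period = initial cost / annual savings
Payback = 19596 / 4883
Payback = 4.01 years

4.01


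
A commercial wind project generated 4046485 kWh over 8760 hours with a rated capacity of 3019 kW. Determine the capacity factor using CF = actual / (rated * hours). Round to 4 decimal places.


Capacity factor = actual output / maximum possible output
Maximum possible = rated * hours = 3019 * 8760 = 26446440 kWh
CF = 4046485 / 26446440
CF = 0.1530

0.1530


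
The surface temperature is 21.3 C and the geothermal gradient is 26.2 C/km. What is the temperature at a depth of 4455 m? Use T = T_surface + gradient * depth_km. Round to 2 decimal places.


Convert depth to km: 4455 / 1000 = 4.455 km
Temperature increase = gradient * depth_km = 26.2 * 4.455 = 116.72 C
Temperature at depth = T_surface + delta_T = 21.3 + 116.72
T = 138.02 C

138.02


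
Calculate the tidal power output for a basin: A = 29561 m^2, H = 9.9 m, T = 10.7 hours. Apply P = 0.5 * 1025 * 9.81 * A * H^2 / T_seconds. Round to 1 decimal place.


Convert period to seconds: T = 10.7 * 3600 = 38520.0 s
H^2 = 9.9^2 = 98.01
P = 0.5 * rho * g * A * H^2 / T
P = 0.5 * 1025 * 9.81 * 29561 * 98.01 / 38520.0
P = 378151.7 W

378151.7


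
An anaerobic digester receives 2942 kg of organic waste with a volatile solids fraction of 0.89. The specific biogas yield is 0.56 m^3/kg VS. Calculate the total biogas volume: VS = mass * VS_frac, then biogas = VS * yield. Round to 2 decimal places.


Compute volatile solids:
  VS = mass * VS_fraction = 2942 * 0.89 = 2618.38 kg
Calculate biogas volume:
  Biogas = VS * specific_yield = 2618.38 * 0.56
  Biogas = 1466.29 m^3

1466.29


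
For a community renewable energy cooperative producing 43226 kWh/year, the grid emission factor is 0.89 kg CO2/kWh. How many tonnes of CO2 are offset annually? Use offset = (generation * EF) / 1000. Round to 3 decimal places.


CO2 offset in kg = generation * emission_factor
CO2 offset = 43226 * 0.89 = 38471.14 kg
Convert to tonnes:
  CO2 offset = 38471.14 / 1000 = 38.471 tonnes

38.471


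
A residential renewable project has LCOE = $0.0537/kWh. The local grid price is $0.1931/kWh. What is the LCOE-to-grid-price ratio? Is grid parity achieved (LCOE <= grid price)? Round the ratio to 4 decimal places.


Compare LCOE to grid price:
  LCOE = $0.0537/kWh, Grid price = $0.1931/kWh
  Ratio = LCOE / grid_price = 0.0537 / 0.1931 = 0.2781
  Grid parity achieved (ratio <= 1)? yes

0.2781


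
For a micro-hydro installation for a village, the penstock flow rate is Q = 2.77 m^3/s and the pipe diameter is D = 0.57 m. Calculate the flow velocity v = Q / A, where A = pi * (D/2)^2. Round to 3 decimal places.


Compute pipe cross-sectional area:
  A = pi * (D/2)^2 = pi * (0.57/2)^2 = 0.2552 m^2
Calculate velocity:
  v = Q / A = 2.77 / 0.2552
  v = 10.855 m/s

10.855


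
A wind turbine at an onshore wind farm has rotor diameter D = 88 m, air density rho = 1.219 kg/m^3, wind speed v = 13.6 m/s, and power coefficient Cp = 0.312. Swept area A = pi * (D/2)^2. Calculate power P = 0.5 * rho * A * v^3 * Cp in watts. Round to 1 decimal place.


Step 1 -- Compute swept area:
  A = pi * (D/2)^2 = pi * (88/2)^2 = 6082.12 m^2
Step 2 -- Apply wind power equation:
  P = 0.5 * rho * A * v^3 * Cp
  v^3 = 13.6^3 = 2515.456
  P = 0.5 * 1.219 * 6082.12 * 2515.456 * 0.312
  P = 2909378.7 W

2909378.7


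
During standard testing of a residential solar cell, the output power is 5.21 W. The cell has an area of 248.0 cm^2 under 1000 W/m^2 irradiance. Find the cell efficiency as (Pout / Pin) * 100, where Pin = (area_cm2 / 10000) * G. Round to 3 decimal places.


First compute the input power:
  Pin = area_cm2 / 10000 * G = 248.0 / 10000 * 1000 = 24.8 W
Then compute efficiency:
  Efficiency = (Pout / Pin) * 100 = (5.21 / 24.8) * 100
  Efficiency = 21.008%

21.008


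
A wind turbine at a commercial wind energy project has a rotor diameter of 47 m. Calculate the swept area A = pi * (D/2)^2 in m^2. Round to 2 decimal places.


Compute the rotor radius:
  r = D / 2 = 47 / 2 = 23.5 m
Calculate swept area:
  A = pi * r^2 = pi * 23.5^2
  A = 1734.94 m^2

1734.94


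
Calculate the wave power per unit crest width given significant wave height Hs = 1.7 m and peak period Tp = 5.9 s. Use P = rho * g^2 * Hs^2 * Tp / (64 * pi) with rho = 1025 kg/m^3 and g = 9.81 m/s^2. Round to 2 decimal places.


Apply wave power formula:
  g^2 = 9.81^2 = 96.2361
  Hs^2 = 1.7^2 = 2.89
  Numerator = rho * g^2 * Hs^2 * Tp = 1025 * 96.2361 * 2.89 * 5.9 = 1681944.78
  Denominator = 64 * pi = 201.0619
  P = 1681944.78 / 201.0619 = 8365.31 W/m

8365.31


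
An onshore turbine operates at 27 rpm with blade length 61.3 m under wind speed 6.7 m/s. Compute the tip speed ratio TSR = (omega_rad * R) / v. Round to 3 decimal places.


Convert rotational speed to rad/s:
  omega = 27 * 2 * pi / 60 = 2.8274 rad/s
Compute tip speed:
  v_tip = omega * R = 2.8274 * 61.3 = 173.322 m/s
Tip speed ratio:
  TSR = v_tip / v_wind = 173.322 / 6.7 = 25.869

25.869


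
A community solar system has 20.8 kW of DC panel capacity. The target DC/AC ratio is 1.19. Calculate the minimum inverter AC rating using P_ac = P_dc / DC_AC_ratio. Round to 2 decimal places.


The inverter AC capacity is determined by the DC/AC ratio.
Given: P_dc = 20.8 kW, DC/AC ratio = 1.19
P_ac = P_dc / ratio = 20.8 / 1.19
P_ac = 17.48 kW

17.48
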